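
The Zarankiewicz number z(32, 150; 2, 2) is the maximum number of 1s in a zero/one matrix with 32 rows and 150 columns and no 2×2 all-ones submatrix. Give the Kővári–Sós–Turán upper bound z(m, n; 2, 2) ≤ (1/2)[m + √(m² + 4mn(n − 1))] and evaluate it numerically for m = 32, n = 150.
z(32, 150; 2, 2) ≤ (1/2)[32 + √(32² + 4·32·150·149)] = (1/2)[32 + √2861824] = 861.8463

Kővári–Sós–Turán: let r_1, ..., r_32 be the row sums and z = Σ r_i the total number of 1s. Each pair of columns can share at most one row with both entries 1 (else a 2×2 all-ones block appears), so Σ_i C(r_i, 2) ≤ C(150, 2) = 11175. By convexity Σ_i C(r_i, 2) ≥ 32·C(z/32, 2) = z(z − 32)/(2·32), giving z² − 32z − 32·150·149 ≤ 0 and hence z ≤ (1/2)[32 + √(1024 + 4·715200)] = (1/2)[32 + √2861824] ≈ (1/2)(32 + 1691.6926) = 861.8463.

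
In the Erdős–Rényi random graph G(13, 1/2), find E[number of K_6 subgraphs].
E[# K_6] = C(13, 6) · (1/2)^C(6, 2) = 1716 / 2^15 = 429/8192 ≈ 0.052368

For each 6-subset S of vertices (there are C(13, 6) = 1716 such S), let X_S = 1 if S induces a K_6 (all C(6, 2) = 15 edges present). Then P(X_S = 1) = (1/2)^15 = 1/32768. By linearity of expectation, E[# K_6] = C(13, 6) · (1/2)^15 = 1716 / 32768 = 429/8192 ≈ 0.052368.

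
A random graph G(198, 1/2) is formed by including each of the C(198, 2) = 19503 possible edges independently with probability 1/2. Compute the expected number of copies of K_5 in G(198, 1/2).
E[# K_5] = C(198, 5) · (1/2)^C(5, 2) = 2410141734 / 2^10 = 1205070867/512 ≈ 2353654.037109

For each 5-subset S of vertices (there are C(198, 5) = 2410141734 such S), let X_S = 1 if S induces a K_5 (all C(5, 2) = 10 edges present). Then P(X_S = 1) = (1/2)^10 = 1/1024. By linearity of expectation, E[# K_5] = C(198, 5) · (1/2)^10 = 2410141734 / 1024 = 1205070867/512 ≈ 2353654.037109.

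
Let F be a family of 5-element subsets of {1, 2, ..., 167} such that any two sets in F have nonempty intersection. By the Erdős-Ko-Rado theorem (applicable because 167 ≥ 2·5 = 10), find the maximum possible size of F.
max |F| = C(166, 4) = 30507895

The Erdős-Ko-Rado theorem states: for n ≥ 2k, an intersecting family of k-subsets of an n-element set has size at most C(n − 1, k − 1), with equality for 'star' families {A ⊆ [n] : |A| = k, i ∈ A} (fix an element i). For n = 167, k = 5: C(166, 4) = 30507895.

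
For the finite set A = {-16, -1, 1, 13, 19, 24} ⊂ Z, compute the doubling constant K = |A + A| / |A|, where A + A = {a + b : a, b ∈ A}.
K = |A + A| / |A| = 21/6 = 7/2

Enumerate A + A = {a + b : a, b ∈ A}. With |A| = 6, there are |A|^2 = 36 ordered sum pairs; collecting distinct values, A + A = {-32, -17, -15, -3, -2, 0, 2, 3, 8, 12, 14, 18, 20, 23, 25, 26, 32, 37, 38, 43, 48}, so |A + A| = 21. Thus K = 21/6 = 7/2. For comparison, the minimum possible |A + A| over all 6-element sets is 2·6 − 1 = 11 (so min K = 11/6), attained only by arithmetic progressions.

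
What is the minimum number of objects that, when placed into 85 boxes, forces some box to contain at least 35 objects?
n = (35 − 1)·85 + 1 = 2891

By the generalised pigeonhole principle, to guarantee some box contains ≥ r objects we need more than (r − 1) · k objects total. Threshold: n = (r − 1) · k + 1. With r = 35 and k = 85: n = 34 · 85 + 1 = 2890 + 1 = 2891. For n = 2890 = 34 · 85, we can put exactly 34 objects in every box, avoiding 35 in any single one — so 2891 is tight.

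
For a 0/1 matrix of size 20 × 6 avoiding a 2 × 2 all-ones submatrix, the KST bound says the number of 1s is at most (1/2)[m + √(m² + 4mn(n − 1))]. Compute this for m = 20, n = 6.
z(20, 6; 2, 2) ≤ (1/2)[20 + √(20² + 4·20·6·5)] = (1/2)[20 + √2800] = 36.4575

Kővári–Sós–Turán: let r_1, ..., r_20 be the row sums and z = Σ r_i the total number of 1s. Each pair of columns can share at most one row with both entries 1 (else a 2×2 all-ones block appears), so Σ_i C(r_i, 2) ≤ C(6, 2) = 15. By convexity Σ_i C(r_i, 2) ≥ 20·C(z/20, 2) = z(z − 20)/(2·20), giving z² − 20z − 20·6·5 ≤ 0 and hence z ≤ (1/2)[20 + √(400 + 4·600)] = (1/2)[20 + √2800] ≈ (1/2)(20 + 52.915) = 36.4575.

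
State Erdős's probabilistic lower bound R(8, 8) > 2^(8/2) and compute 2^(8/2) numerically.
2^(8/2) = 16; so R(8, 8) > 16

Colour each edge of K_n uniformly at random with red/blue. The expected number of monochromatic K_8 is C(n, 8) · 2 · 2^(−C(8,2)). If C(n, 8) · 2^(1 − C(8,2)) < 1, then with positive probability no monochromatic K_8 exists, so R(8, 8) > n. The standard estimate C(n, 8) ≤ n^8/8! shows this inequality holds whenever n ≤ 2^(8/2) (since 8! · 2^(C(8,2) − 1) > 2^(8^2/2) ≥ n^8). Hence R(8, 8) > 2^(8/2) = 16.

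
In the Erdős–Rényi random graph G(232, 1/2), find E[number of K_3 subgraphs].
E[# K_3] = C(232, 3) · (1/2)^C(3, 2) = 2054360 / 2^3 = 256795

For each 3-subset S of vertices (there are C(232, 3) = 2054360 such S), let X_S = 1 if S induces a K_3 (all C(3, 2) = 3 edges present). Then P(X_S = 1) = (1/2)^3 = 1/8. By linearity of expectation, E[# K_3] = C(232, 3) · (1/2)^3 = 2054360 / 8 = 256795.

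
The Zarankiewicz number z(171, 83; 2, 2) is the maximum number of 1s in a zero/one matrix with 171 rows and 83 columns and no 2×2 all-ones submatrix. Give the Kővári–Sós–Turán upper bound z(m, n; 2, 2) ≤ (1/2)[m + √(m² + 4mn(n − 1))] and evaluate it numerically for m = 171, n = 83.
z(171, 83; 2, 2) ≤ (1/2)[171 + √(171² + 4·171·83·82)] = (1/2)[171 + √4684545] = 1167.6905

Kővári–Sós–Turán: let r_1, ..., r_171 be the row sums and z = Σ r_i the total number of 1s. Each pair of columns can share at most one row with both entries 1 (else a 2×2 all-ones block appears), so Σ_i C(r_i, 2) ≤ C(83, 2) = 3403. By convexity Σ_i C(r_i, 2) ≥ 171·C(z/171, 2) = z(z − 171)/(2·171), giving z² − 171z − 171·83·82 ≤ 0 and hence z ≤ (1/2)[171 + √(29241 + 4·1163826)] = (1/2)[171 + √4684545] ≈ (1/2)(171 + 2164.381) = 1167.6905.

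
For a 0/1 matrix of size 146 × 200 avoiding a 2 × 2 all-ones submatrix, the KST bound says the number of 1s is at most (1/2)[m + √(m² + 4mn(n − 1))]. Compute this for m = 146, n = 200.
z(146, 200; 2, 2) ≤ (1/2)[146 + √(146² + 4·146·200·199)] = (1/2)[146 + √23264516] = 2484.6652

Kővári–Sós–Turán: let r_1, ..., r_146 be the row sums and z = Σ r_i the total number of 1s. Each pair of columns can share at most one row with both entries 1 (else a 2×2 all-ones block appears), so Σ_i C(r_i, 2) ≤ C(200, 2) = 19900. By convexity Σ_i C(r_i, 2) ≥ 146·C(z/146, 2) = z(z − 146)/(2·146), giving z² − 146z − 146·200·199 ≤ 0 and hence z ≤ (1/2)[146 + √(21316 + 4·5810800)] = (1/2)[146 + √23264516] ≈ (1/2)(146 + 4823.3304) = 2484.6652.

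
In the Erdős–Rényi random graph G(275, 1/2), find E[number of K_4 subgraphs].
E[# K_4] = C(275, 4) · (1/2)^C(4, 2) = 233132900 / 2^6 = 58283225/16 = 3642701.5625

For each 4-subset S of vertices (there are C(275, 4) = 233132900 such S), let X_S = 1 if S induces a K_4 (all C(4, 2) = 6 edges present). Then P(X_S = 1) = (1/2)^6 = 1/64. By linearity of expectation, E[# K_4] = C(275, 4) · (1/2)^6 = 233132900 / 64 = 58283225/16 = 3642701.5625.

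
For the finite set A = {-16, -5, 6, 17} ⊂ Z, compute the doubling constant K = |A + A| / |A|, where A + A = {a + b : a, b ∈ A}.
K = |A + A| / |A| = 7/4

Enumerate A + A = {a + b : a, b ∈ A}. With |A| = 4, there are |A|^2 = 16 ordered sum pairs; collecting distinct values, A + A = {-32, -21, -10, 1, 12, 23, 34}, so |A + A| = 7. Thus K = 7/4. Here |A + A| = 2|A| − 1 = 7, the minimum possible — so K = 7/4 is minimal, which holds iff A is an arithmetic progression.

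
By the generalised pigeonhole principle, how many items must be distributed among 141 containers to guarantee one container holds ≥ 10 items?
n = (10 − 1)·141 + 1 = 1270

By the generalised pigeonhole principle, to guarantee some box contains ≥ r objects we need more than (r − 1) · k objects total. Threshold: n = (r − 1) · k + 1. With r = 10 and k = 141: n = 9 · 141 + 1 = 1269 + 1 = 1270. For n = 1269 = 9 · 141, we can put exactly 9 objects in every box, avoiding 10 in any single one — so 1270 is tight.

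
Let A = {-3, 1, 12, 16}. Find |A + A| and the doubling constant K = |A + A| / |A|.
K = |A + A| / |A| = 9/4

Enumerate A + A = {a + b : a, b ∈ A}. With |A| = 4, there are |A|^2 = 16 ordered sum pairs; collecting distinct values, A + A = {-6, -2, 2, 9, 13, 17, 24, 28, 32}, so |A + A| = 9. Thus K = 9/4. For comparison, the minimum possible |A + A| over all 4-element sets is 2·4 − 1 = 7 (so min K = 7/4), attained only by arithmetic progressions.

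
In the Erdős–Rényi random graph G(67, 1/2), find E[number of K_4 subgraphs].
E[# K_4] = C(67, 4) · (1/2)^C(4, 2) = 766480 / 2^6 = 47905/4 = 11976.25

For each 4-subset S of vertices (there are C(67, 4) = 766480 such S), let X_S = 1 if S induces a K_4 (all C(4, 2) = 6 edges present). Then P(X_S = 1) = (1/2)^6 = 1/64. By linearity of expectation, E[# K_4] = C(67, 4) · (1/2)^6 = 766480 / 64 = 47905/4 = 11976.25.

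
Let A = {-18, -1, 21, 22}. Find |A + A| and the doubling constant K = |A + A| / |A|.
K = |A + A| / |A| = 10/4 = 5/2

Enumerate A + A = {a + b : a, b ∈ A}. With |A| = 4, there are |A|^2 = 16 ordered sum pairs; collecting distinct values, A + A = {-36, -19, -2, 3, 4, 20, 21, 42, 43, 44}, so |A + A| = 10. Thus K = 10/4 = 5/2. For comparison, the minimum possible |A + A| over all 4-element sets is 2·4 − 1 = 7 (so min K = 7/4), attained only by arithmetic progressions.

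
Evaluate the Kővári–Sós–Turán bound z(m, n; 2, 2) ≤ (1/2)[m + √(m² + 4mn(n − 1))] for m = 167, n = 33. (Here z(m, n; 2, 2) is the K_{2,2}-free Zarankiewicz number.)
z(167, 33; 2, 2) ≤ (1/2)[167 + √(167² + 4·167·33·32)] = (1/2)[167 + √733297] = 511.6638

Kővári–Sós–Turán: let r_1, ..., r_167 be the row sums and z = Σ r_i the total number of 1s. Each pair of columns can share at most one row with both entries 1 (else a 2×2 all-ones block appears), so Σ_i C(r_i, 2) ≤ C(33, 2) = 528. By convexity Σ_i C(r_i, 2) ≥ 167·C(z/167, 2) = z(z − 167)/(2·167), giving z² − 167z − 167·33·32 ≤ 0 and hence z ≤ (1/2)[167 + √(27889 + 4·176352)] = (1/2)[167 + √733297] ≈ (1/2)(167 + 856.3276) = 511.6638.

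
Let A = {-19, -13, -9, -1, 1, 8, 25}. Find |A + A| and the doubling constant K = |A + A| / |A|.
K = |A + A| / |A| = 26/7

Enumerate A + A = {a + b : a, b ∈ A}. With |A| = 7, there are |A|^2 = 49 ordered sum pairs; collecting distinct values, A + A = {-38, -32, -28, -26, -22, -20, -18, -14, -12, -11, -10, -8, -5, -2, -1, 0, 2, 6, 7, 9, 12, 16, 24, 26, 33, 50}, so |A + A| = 26. Thus K = 26/7. For comparison, the minimum possible |A + A| over all 7-element sets is 2·7 − 1 = 13 (so min K = 13/7), attained only by arithmetic progressions.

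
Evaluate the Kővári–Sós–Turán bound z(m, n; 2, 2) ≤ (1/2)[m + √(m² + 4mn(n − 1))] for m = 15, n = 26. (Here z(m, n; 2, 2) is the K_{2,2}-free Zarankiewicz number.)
z(15, 26; 2, 2) ≤ (1/2)[15 + √(15² + 4·15·26·25)] = (1/2)[15 + √39225] = 106.5265

Kővári–Sós–Turán: let r_1, ..., r_15 be the row sums and z = Σ r_i the total number of 1s. Each pair of columns can share at most one row with both entries 1 (else a 2×2 all-ones block appears), so Σ_i C(r_i, 2) ≤ C(26, 2) = 325. By convexity Σ_i C(r_i, 2) ≥ 15·C(z/15, 2) = z(z − 15)/(2·15), giving z² − 15z − 15·26·25 ≤ 0 and hence z ≤ (1/2)[15 + √(225 + 4·9750)] = (1/2)[15 + √39225] ≈ (1/2)(15 + 198.053) = 106.5265.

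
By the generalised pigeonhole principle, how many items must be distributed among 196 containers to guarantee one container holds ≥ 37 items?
n = (37 − 1)·196 + 1 = 7057

By the generalised pigeonhole principle, to guarantee some box contains ≥ r objects we need more than (r − 1) · k objects total. Threshold: n = (r − 1) · k + 1. With r = 37 and k = 196: n = 36 · 196 + 1 = 7056 + 1 = 7057. For n = 7056 = 36 · 196, we can put exactly 36 objects in every box, avoiding 37 in any single one — so 7057 is tight.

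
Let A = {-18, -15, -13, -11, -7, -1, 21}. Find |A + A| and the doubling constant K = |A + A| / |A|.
K = |A + A| / |A| = 25/7

Enumerate A + A = {a + b : a, b ∈ A}. With |A| = 7, there are |A|^2 = 49 ordered sum pairs; collecting distinct values, A + A = {-36, -33, -31, -30, -29, -28, -26, -25, -24, -22, -20, -19, -18, -16, -14, -12, -8, -2, 3, 6, 8, 10, 14, 20, 42}, so |A + A| = 25. Thus K = 25/7. For comparison, the minimum possible |A + A| over all 7-element sets is 2·7 − 1 = 13 (so min K = 13/7), attained only by arithmetic progressions.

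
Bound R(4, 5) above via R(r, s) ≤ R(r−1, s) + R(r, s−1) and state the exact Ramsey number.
R(4, 5) ≤ R(3, 5) + R(4, 4) = 14 + 18 = 32; exact value R(4, 5) = 25.

The Erdős–Szekeres recurrence R(r, s) ≤ R(r−1, s) + R(r, s−1) applied to (r, s) = (4, 5) gives
  R(4, 5) ≤ R(3, 5) + R(4, 4) = 14 + 18 = 32.
(Recall R(2, k) = k and R is symmetric.) The recurrence is not tight here (it gives 32, but the exact value is R(4, 5) = 25); the tight upper bound requires a sharper argument than the simple recurrence, combined with a lower-bound construction on K_{24}.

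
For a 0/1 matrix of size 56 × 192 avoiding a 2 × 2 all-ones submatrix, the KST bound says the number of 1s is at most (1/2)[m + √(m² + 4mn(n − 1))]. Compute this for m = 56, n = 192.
z(56, 192; 2, 2) ≤ (1/2)[56 + √(56² + 4·56·192·191)] = (1/2)[56 + √8217664] = 1461.3234

Kővári–Sós–Turán: let r_1, ..., r_56 be the row sums and z = Σ r_i the total number of 1s. Each pair of columns can share at most one row with both entries 1 (else a 2×2 all-ones block appears), so Σ_i C(r_i, 2) ≤ C(192, 2) = 18336. By convexity Σ_i C(r_i, 2) ≥ 56·C(z/56, 2) = z(z − 56)/(2·56), giving z² − 56z − 56·192·191 ≤ 0 and hence z ≤ (1/2)[56 + √(3136 + 4·2053632)] = (1/2)[56 + √8217664] ≈ (1/2)(56 + 2866.6468) = 1461.3234.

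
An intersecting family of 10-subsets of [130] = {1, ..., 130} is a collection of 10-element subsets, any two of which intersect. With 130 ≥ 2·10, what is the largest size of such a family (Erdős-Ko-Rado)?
max |F| = C(129, 9) = 20492404684400

The Erdős-Ko-Rado theorem states: for n ≥ 2k, an intersecting family of k-subsets of an n-element set has size at most C(n − 1, k − 1), with equality for 'star' families {A ⊆ [n] : |A| = k, i ∈ A} (fix an element i). For n = 130, k = 10: C(129, 9) = 20492404684400.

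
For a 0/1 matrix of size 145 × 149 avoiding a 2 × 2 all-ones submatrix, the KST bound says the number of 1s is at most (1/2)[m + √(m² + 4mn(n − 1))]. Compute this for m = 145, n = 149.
z(145, 149; 2, 2) ≤ (1/2)[145 + √(145² + 4·145·149·148)] = (1/2)[145 + √12811185] = 1862.1358

Kővári–Sós–Turán: let r_1, ..., r_145 be the row sums and z = Σ r_i the total number of 1s. Each pair of columns can share at most one row with both entries 1 (else a 2×2 all-ones block appears), so Σ_i C(r_i, 2) ≤ C(149, 2) = 11026. By convexity Σ_i C(r_i, 2) ≥ 145·C(z/145, 2) = z(z − 145)/(2·145), giving z² − 145z − 145·149·148 ≤ 0 and hence z ≤ (1/2)[145 + √(21025 + 4·3197540)] = (1/2)[145 + √12811185] ≈ (1/2)(145 + 3579.2716) = 1862.1358.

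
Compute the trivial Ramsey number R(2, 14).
R(2, 14) = 14

R(2, k) = k for all k ≥ 2: in a 2-colouring of K_k, either some edge is red (a red K_2) or all edges are blue (a blue K_k). And K_{13} coloured all-blue has no blue K_14, so R(2, 14) > 13. Hence R(2, 14) = 14.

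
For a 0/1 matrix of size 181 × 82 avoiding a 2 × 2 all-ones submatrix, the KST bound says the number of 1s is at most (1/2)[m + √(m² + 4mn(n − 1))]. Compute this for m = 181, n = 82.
z(181, 82; 2, 2) ≤ (1/2)[181 + √(181² + 4·181·82·81)] = (1/2)[181 + √4841569] = 1190.6783

Kővári–Sós–Turán: let r_1, ..., r_181 be the row sums and z = Σ r_i the total number of 1s. Each pair of columns can share at most one row with both entries 1 (else a 2×2 all-ones block appears), so Σ_i C(r_i, 2) ≤ C(82, 2) = 3321. By convexity Σ_i C(r_i, 2) ≥ 181·C(z/181, 2) = z(z − 181)/(2·181), giving z² − 181z − 181·82·81 ≤ 0 and hence z ≤ (1/2)[181 + √(32761 + 4·1202202)] = (1/2)[181 + √4841569] ≈ (1/2)(181 + 2200.3566) = 1190.6783.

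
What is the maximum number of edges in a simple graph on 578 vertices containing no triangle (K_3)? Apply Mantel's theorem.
ex(578, K_3) = ⌊578^2/4⌋ = 83521

Mantel (1907): a triangle-free graph on n vertices has at most ⌊n^2/4⌋ edges, with equality for the complete bipartite graph K_{⌊n/2⌋, ⌈n/2⌉}. For n = 578: ⌊578^2/4⌋ = ⌊334084/4⌋ = 83521. The extremal graph is K_{289, 289}, which has 289·289 = 83521 edges.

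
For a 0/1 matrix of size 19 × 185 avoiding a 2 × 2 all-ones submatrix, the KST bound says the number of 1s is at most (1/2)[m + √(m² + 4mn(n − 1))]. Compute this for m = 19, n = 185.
z(19, 185; 2, 2) ≤ (1/2)[19 + √(19² + 4·19·185·184)] = (1/2)[19 + √2587401] = 813.77

Kővári–Sós–Turán: let r_1, ..., r_19 be the row sums and z = Σ r_i the total number of 1s. Each pair of columns can share at most one row with both entries 1 (else a 2×2 all-ones block appears), so Σ_i C(r_i, 2) ≤ C(185, 2) = 17020. By convexity Σ_i C(r_i, 2) ≥ 19·C(z/19, 2) = z(z − 19)/(2·19), giving z² − 19z − 19·185·184 ≤ 0 and hence z ≤ (1/2)[19 + √(361 + 4·646760)] = (1/2)[19 + √2587401] ≈ (1/2)(19 + 1608.54) = 813.77.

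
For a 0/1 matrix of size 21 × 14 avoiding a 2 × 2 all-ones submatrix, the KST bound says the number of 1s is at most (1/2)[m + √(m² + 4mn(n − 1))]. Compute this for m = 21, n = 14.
z(21, 14; 2, 2) ≤ (1/2)[21 + √(21² + 4·21·14·13)] = (1/2)[21 + √15729] = 73.2077

Kővári–Sós–Turán: let r_1, ..., r_21 be the row sums and z = Σ r_i the total number of 1s. Each pair of columns can share at most one row with both entries 1 (else a 2×2 all-ones block appears), so Σ_i C(r_i, 2) ≤ C(14, 2) = 91. By convexity Σ_i C(r_i, 2) ≥ 21·C(z/21, 2) = z(z − 21)/(2·21), giving z² − 21z − 21·14·13 ≤ 0 and hence z ≤ (1/2)[21 + √(441 + 4·3822)] = (1/2)[21 + √15729] ≈ (1/2)(21 + 125.4153) = 73.2077.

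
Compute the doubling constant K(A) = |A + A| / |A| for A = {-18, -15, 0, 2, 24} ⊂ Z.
K = |A + A| / |A| = 15/5 = 3

Enumerate A + A = {a + b : a, b ∈ A}. With |A| = 5, there are |A|^2 = 25 ordered sum pairs; collecting distinct values, A + A = {-36, -33, -30, -18, -16, -15, -13, 0, 2, 4, 6, 9, 24, 26, 48}, so |A + A| = 15. Thus K = 15/5 = 3. For comparison, the minimum possible |A + A| over all 5-element sets is 2·5 − 1 = 9 (so min K = 9/5), attained only by arithmetic progressions.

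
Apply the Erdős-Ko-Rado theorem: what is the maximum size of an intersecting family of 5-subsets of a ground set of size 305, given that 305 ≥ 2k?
max |F| = C(304, 4) = 348881876

The Erdős-Ko-Rado theorem states: for n ≥ 2k, an intersecting family of k-subsets of an n-element set has size at most C(n − 1, k − 1), with equality for 'star' families {A ⊆ [n] : |A| = k, i ∈ A} (fix an element i). For n = 305, k = 5: C(304, 4) = 348881876.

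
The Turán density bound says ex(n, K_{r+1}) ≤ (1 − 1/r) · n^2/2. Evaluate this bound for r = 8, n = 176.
Turán density bound = (7/8) · 176^2/2 = 13552

Turán's theorem: ex(n, K_{r+1}) is achieved by the complete r-partite Turán graph T(n, r) with parts as balanced as possible, and is at most (1 − 1/r) · n^2/2. For r = 8, n = 176: the density bound is (7/8) · 30976/2 = 13552. Since 8 ∣ 176, the Turán graph T(176, 8) has parts of equal size 22, and its edge count e(T(176, 8)) = 13552 attains the density bound exactly.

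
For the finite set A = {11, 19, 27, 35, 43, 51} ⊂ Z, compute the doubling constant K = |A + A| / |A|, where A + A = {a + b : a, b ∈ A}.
K = |A + A| / |A| = 11/6

Enumerate A + A = {a + b : a, b ∈ A}. With |A| = 6, there are |A|^2 = 36 ordered sum pairs; collecting distinct values, A + A = {22, 30, 38, 46, 54, 62, 70, 78, 86, 94, 102}, so |A + A| = 11. Thus K = 11/6. Here |A + A| = 2|A| − 1 = 11, the minimum possible — so K = 11/6 is minimal, which holds iff A is an arithmetic progression.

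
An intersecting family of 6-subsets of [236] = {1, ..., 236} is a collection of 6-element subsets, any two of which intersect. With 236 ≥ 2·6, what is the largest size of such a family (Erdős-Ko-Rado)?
max |F| = C(235, 5) = 5722138422

Erdős-Ko-Rado (1961): when n ≥ 2k, max |F| = C(n−1, k−1). The bound is attained by the star {A : i ∈ A} for any fixed i ∈ [n]. Here C(236−1, 6−1) = C(235, 5) = 5722138422.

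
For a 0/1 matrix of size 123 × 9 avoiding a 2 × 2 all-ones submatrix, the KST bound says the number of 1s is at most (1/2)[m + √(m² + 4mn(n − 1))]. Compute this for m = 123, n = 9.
z(123, 9; 2, 2) ≤ (1/2)[123 + √(123² + 4·123·9·8)] = (1/2)[123 + √50553] = 173.92

Kővári–Sós–Turán: let r_1, ..., r_123 be the row sums and z = Σ r_i the total number of 1s. Each pair of columns can share at most one row with both entries 1 (else a 2×2 all-ones block appears), so Σ_i C(r_i, 2) ≤ C(9, 2) = 36. By convexity Σ_i C(r_i, 2) ≥ 123·C(z/123, 2) = z(z − 123)/(2·123), giving z² − 123z − 123·9·8 ≤ 0 and hence z ≤ (1/2)[123 + √(15129 + 4·8856)] = (1/2)[123 + √50553] ≈ (1/2)(123 + 224.8399) = 173.92.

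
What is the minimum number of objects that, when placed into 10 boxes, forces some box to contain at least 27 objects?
n = (27 − 1)·10 + 1 = 261

By the generalised pigeonhole principle, to guarantee some box contains ≥ r objects we need more than (r − 1) · k objects total. Threshold: n = (r − 1) · k + 1. With r = 27 and k = 10: n = 26 · 10 + 1 = 260 + 1 = 261. For n = 260 = 26 · 10, we can put exactly 26 objects in every box, avoiding 27 in any single one — so 261 is tight.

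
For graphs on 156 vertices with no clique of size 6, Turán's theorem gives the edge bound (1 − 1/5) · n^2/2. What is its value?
Turán density bound = (4/5) · 156^2/2 = 48672/5 ≈ 9734.4

Turán's theorem: ex(n, K_{r+1}) is achieved by the complete r-partite Turán graph T(n, r) with parts as balanced as possible, and is at most (1 − 1/r) · n^2/2. For r = 5, n = 156: the density bound is (4/5) · 24336/2 = 48672/5 ≈ 9734.4. The integer-valued extremum is e(T(156, 5)) = 9734, which is strictly less than the density bound 48672/5 since 5 ∤ 156 (the parts of T(156, 5) cannot all be equal).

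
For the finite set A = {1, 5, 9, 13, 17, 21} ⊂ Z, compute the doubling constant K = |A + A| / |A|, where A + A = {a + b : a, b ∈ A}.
K = |A + A| / |A| = 11/6

Enumerate A + A = {a + b : a, b ∈ A}. With |A| = 6, there are |A|^2 = 36 ordered sum pairs; collecting distinct values, A + A = {2, 6, 10, 14, 18, 22, 26, 30, 34, 38, 42}, so |A + A| = 11. Thus K = 11/6. Here |A + A| = 2|A| − 1 = 11, the minimum possible — so K = 11/6 is minimal, which holds iff A is an arithmetic progression.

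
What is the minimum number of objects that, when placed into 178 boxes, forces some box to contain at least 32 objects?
n = (32 − 1)·178 + 1 = 5519

By the generalised pigeonhole principle, to guarantee some box contains ≥ r objects we need more than (r − 1) · k objects total. Threshold: n = (r − 1) · k + 1. With r = 32 and k = 178: n = 31 · 178 + 1 = 5518 + 1 = 5519. For n = 5518 = 31 · 178, we can put exactly 31 objects in every box, avoiding 32 in any single one — so 5519 is tight.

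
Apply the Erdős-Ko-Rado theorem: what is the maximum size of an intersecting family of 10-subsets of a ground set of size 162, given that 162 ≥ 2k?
max |F| = C(161, 9) = 159516325748780

The Erdős-Ko-Rado theorem states: for n ≥ 2k, an intersecting family of k-subsets of an n-element set has size at most C(n − 1, k − 1), with equality for 'star' families {A ⊆ [n] : |A| = k, i ∈ A} (fix an element i). For n = 162, k = 10: C(161, 9) = 159516325748780.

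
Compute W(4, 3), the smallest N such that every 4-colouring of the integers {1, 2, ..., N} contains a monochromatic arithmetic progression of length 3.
W(4, 3) = 76

This is a classical value, W(4, 3) = 76, established by combining an explicit 4-colouring of {1, ..., 75} with no monochromatic 3-AP (giving the lower bound W(4, 3) > 75) and a finite case analysis / exhaustive computer search showing every 4-colouring of {1, ..., 76} has such an AP.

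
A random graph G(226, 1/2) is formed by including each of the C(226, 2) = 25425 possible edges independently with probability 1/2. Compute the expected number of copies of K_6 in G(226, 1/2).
E[# K_6] = C(226, 6) · (1/2)^C(6, 2) = 173083867320 / 2^15 = 21635483415/4096 ≈ 5282100.443115

For each 6-subset S of vertices (there are C(226, 6) = 173083867320 such S), let X_S = 1 if S induces a K_6 (all C(6, 2) = 15 edges present). Then P(X_S = 1) = (1/2)^15 = 1/32768. By linearity of expectation, E[# K_6] = C(226, 6) · (1/2)^15 = 173083867320 / 32768 = 21635483415/4096 ≈ 5282100.443115.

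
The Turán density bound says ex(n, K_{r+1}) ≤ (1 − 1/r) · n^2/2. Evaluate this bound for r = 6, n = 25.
Turán density bound = (5/6) · 25^2/2 = 3125/12 ≈ 260.4167

Turán's theorem: ex(n, K_{r+1}) is achieved by the complete r-partite Turán graph T(n, r) with parts as balanced as possible, and is at most (1 − 1/r) · n^2/2. For r = 6, n = 25: the density bound is (5/6) · 625/2 = 3125/12 ≈ 260.4167. The integer-valued extremum is e(T(25, 6)) = 260, which is strictly less than the density bound 3125/12 since 6 ∤ 25 (the parts of T(25, 6) cannot all be equal).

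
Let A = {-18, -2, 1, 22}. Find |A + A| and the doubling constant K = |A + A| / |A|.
K = |A + A| / |A| = 10/4 = 5/2

Enumerate A + A = {a + b : a, b ∈ A}. With |A| = 4, there are |A|^2 = 16 ordered sum pairs; collecting distinct values, A + A = {-36, -20, -17, -4, -1, 2, 4, 20, 23, 44}, so |A + A| = 10. Thus K = 10/4 = 5/2. For comparison, the minimum possible |A + A| over all 4-element sets is 2·4 − 1 = 7 (so min K = 7/4), attained only by arithmetic progressions.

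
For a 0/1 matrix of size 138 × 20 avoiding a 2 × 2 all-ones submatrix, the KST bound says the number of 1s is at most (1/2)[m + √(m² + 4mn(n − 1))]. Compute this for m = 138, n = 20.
z(138, 20; 2, 2) ≤ (1/2)[138 + √(138² + 4·138·20·19)] = (1/2)[138 + √228804] = 308.1673

Kővári–Sós–Turán: let r_1, ..., r_138 be the row sums and z = Σ r_i the total number of 1s. Each pair of columns can share at most one row with both entries 1 (else a 2×2 all-ones block appears), so Σ_i C(r_i, 2) ≤ C(20, 2) = 190. By convexity Σ_i C(r_i, 2) ≥ 138·C(z/138, 2) = z(z − 138)/(2·138), giving z² − 138z − 138·20·19 ≤ 0 and hence z ≤ (1/2)[138 + √(19044 + 4·52440)] = (1/2)[138 + √228804] ≈ (1/2)(138 + 478.3346) = 308.1673.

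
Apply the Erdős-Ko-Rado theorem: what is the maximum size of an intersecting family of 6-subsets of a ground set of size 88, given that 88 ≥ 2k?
max |F| = C(87, 5) = 36949857

The Erdős-Ko-Rado theorem states: for n ≥ 2k, an intersecting family of k-subsets of an n-element set has size at most C(n − 1, k − 1), with equality for 'star' families {A ⊆ [n] : |A| = k, i ∈ A} (fix an element i). For n = 88, k = 6: C(87, 5) = 36949857.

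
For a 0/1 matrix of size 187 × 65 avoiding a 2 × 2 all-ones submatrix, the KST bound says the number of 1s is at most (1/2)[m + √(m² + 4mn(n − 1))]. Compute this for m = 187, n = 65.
z(187, 65; 2, 2) ≤ (1/2)[187 + √(187² + 4·187·65·64)] = (1/2)[187 + √3146649] = 980.4398

Kővári–Sós–Turán: let r_1, ..., r_187 be the row sums and z = Σ r_i the total number of 1s. Each pair of columns can share at most one row with both entries 1 (else a 2×2 all-ones block appears), so Σ_i C(r_i, 2) ≤ C(65, 2) = 2080. By convexity Σ_i C(r_i, 2) ≥ 187·C(z/187, 2) = z(z − 187)/(2·187), giving z² − 187z − 187·65·64 ≤ 0 and hence z ≤ (1/2)[187 + √(34969 + 4·777920)] = (1/2)[187 + √3146649] ≈ (1/2)(187 + 1773.8796) = 980.4398.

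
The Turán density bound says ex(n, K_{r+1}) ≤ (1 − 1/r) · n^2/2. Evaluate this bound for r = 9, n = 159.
Turán density bound = (8/9) · 159^2/2 = 11236

Turán's theorem: ex(n, K_{r+1}) is achieved by the complete r-partite Turán graph T(n, r) with parts as balanced as possible, and is at most (1 − 1/r) · n^2/2. For r = 9, n = 159: the density bound is (8/9) · 25281/2 = 11236. The integer-valued extremum is e(T(159, 9)) = 11235, which is strictly less than the density bound 11236 since 9 ∤ 159 (the parts of T(159, 9) cannot all be equal).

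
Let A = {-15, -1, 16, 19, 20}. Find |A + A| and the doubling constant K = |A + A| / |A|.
K = |A + A| / |A| = 15/5 = 3

Enumerate A + A = {a + b : a, b ∈ A}. With |A| = 5, there are |A|^2 = 25 ordered sum pairs; collecting distinct values, A + A = {-30, -16, -2, 1, 4, 5, 15, 18, 19, 32, 35, 36, 38, 39, 40}, so |A + A| = 15. Thus K = 15/5 = 3. For comparison, the minimum possible |A + A| over all 5-element sets is 2·5 − 1 = 9 (so min K = 9/5), attained only by arithmetic progressions.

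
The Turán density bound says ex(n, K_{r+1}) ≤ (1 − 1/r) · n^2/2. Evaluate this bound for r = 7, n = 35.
Turán density bound = (6/7) · 35^2/2 = 525

Turán's theorem: ex(n, K_{r+1}) is achieved by the complete r-partite Turán graph T(n, r) with parts as balanced as possible, and is at most (1 − 1/r) · n^2/2. For r = 7, n = 35: the density bound is (6/7) · 1225/2 = 525. Since 7 ∣ 35, the Turán graph T(35, 7) has parts of equal size 5, and its edge count e(T(35, 7)) = 525 attains the density bound exactly.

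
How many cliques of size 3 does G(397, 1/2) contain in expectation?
E[# K_3] = C(397, 3) · (1/2)^C(3, 2) = 10349790 / 2^3 = 5174895/4 = 1293723.75

For each 3-subset S of vertices (there are C(397, 3) = 10349790 such S), let X_S = 1 if S induces a K_3 (all C(3, 2) = 3 edges present). Then P(X_S = 1) = (1/2)^3 = 1/8. By linearity of expectation, E[# K_3] = C(397, 3) · (1/2)^3 = 10349790 / 8 = 5174895/4 = 1293723.75.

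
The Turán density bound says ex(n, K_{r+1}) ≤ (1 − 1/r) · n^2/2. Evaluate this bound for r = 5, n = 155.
Turán density bound = (4/5) · 155^2/2 = 9610

Turán's theorem: ex(n, K_{r+1}) is achieved by the complete r-partite Turán graph T(n, r) with parts as balanced as possible, and is at most (1 − 1/r) · n^2/2. For r = 5, n = 155: the density bound is (4/5) · 24025/2 = 9610. Since 5 ∣ 155, the Turán graph T(155, 5) has parts of equal size 31, and its edge count e(T(155, 5)) = 9610 attains the density bound exactly.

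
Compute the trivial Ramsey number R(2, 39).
R(2, 39) = 39

R(2, k) = k for all k ≥ 2: in a 2-colouring of K_k, either some edge is red (a red K_2) or all edges are blue (a blue K_k). And K_{38} coloured all-blue has no blue K_39, so R(2, 39) > 38. Hence R(2, 39) = 39.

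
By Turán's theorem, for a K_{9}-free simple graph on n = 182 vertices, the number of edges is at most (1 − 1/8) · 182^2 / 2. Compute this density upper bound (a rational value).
Turán density bound = (7/8) · 182^2/2 = 57967/4 ≈ 14491.75

Turán's theorem: ex(n, K_{r+1}) is achieved by the complete r-partite Turán graph T(n, r) with parts as balanced as possible, and is at most (1 − 1/r) · n^2/2. For r = 8, n = 182: the density bound is (7/8) · 33124/2 = 57967/4 ≈ 14491.75. The integer-valued extremum is e(T(182, 8)) = 14491, which is strictly less than the density bound 57967/4 since 8 ∤ 182 (the parts of T(182, 8) cannot all be equal).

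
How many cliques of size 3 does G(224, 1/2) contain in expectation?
E[# K_3] = C(224, 3) · (1/2)^C(3, 2) = 1848224 / 2^3 = 231028

For each 3-subset S of vertices (there are C(224, 3) = 1848224 such S), let X_S = 1 if S induces a K_3 (all C(3, 2) = 3 edges present). Then P(X_S = 1) = (1/2)^3 = 1/8. By linearity of expectation, E[# K_3] = C(224, 3) · (1/2)^3 = 1848224 / 8 = 231028.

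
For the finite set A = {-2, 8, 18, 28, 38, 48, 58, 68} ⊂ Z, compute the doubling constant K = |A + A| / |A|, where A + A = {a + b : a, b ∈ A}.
K = |A + A| / |A| = 15/8

Enumerate A + A = {a + b : a, b ∈ A}. With |A| = 8, there are |A|^2 = 64 ordered sum pairs; collecting distinct values, A + A = {-4, 6, 16, 26, 36, 46, 56, 66, 76, 86, 96, 106, 116, 126, 136}, so |A + A| = 15. Thus K = 15/8. Here |A + A| = 2|A| − 1 = 15, the minimum possible — so K = 15/8 is minimal, which holds iff A is an arithmetic progression.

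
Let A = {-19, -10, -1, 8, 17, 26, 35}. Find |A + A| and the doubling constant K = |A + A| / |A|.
K = |A + A| / |A| = 13/7

Enumerate A + A = {a + b : a, b ∈ A}. With |A| = 7, there are |A|^2 = 49 ordered sum pairs; collecting distinct values, A + A = {-38, -29, -20, -11, -2, 7, 16, 25, 34, 43, 52, 61, 70}, so |A + A| = 13. Thus K = 13/7. Here |A + A| = 2|A| − 1 = 13, the minimum possible — so K = 13/7 is minimal, which holds iff A is an arithmetic progression.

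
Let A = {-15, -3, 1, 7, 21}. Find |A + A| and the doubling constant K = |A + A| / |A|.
K = |A + A| / |A| = 15/5 = 3

Enumerate A + A = {a + b : a, b ∈ A}. With |A| = 5, there are |A|^2 = 25 ordered sum pairs; collecting distinct values, A + A = {-30, -18, -14, -8, -6, -2, 2, 4, 6, 8, 14, 18, 22, 28, 42}, so |A + A| = 15. Thus K = 15/5 = 3. For comparison, the minimum possible |A + A| over all 5-element sets is 2·5 − 1 = 9 (so min K = 9/5), attained only by arithmetic progressions.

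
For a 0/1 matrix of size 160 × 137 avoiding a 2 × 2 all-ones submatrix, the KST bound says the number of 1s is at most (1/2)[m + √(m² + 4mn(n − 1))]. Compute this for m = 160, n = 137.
z(160, 137; 2, 2) ≤ (1/2)[160 + √(160² + 4·160·137·136)] = (1/2)[160 + √11950080] = 1808.4444

Kővári–Sós–Turán: let r_1, ..., r_160 be the row sums and z = Σ r_i the total number of 1s. Each pair of columns can share at most one row with both entries 1 (else a 2×2 all-ones block appears), so Σ_i C(r_i, 2) ≤ C(137, 2) = 9316. By convexity Σ_i C(r_i, 2) ≥ 160·C(z/160, 2) = z(z − 160)/(2·160), giving z² − 160z − 160·137·136 ≤ 0 and hence z ≤ (1/2)[160 + √(25600 + 4·2981120)] = (1/2)[160 + √11950080] ≈ (1/2)(160 + 3456.8888) = 1808.4444.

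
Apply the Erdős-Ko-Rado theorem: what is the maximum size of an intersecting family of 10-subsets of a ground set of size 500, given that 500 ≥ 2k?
max |F| = C(499, 9) = 4916211776037821974

Erdős-Ko-Rado (1961): when n ≥ 2k, max |F| = C(n−1, k−1). The bound is attained by the star {A : i ∈ A} for any fixed i ∈ [n]. Here C(500−1, 10−1) = C(499, 9) = 4916211776037821974.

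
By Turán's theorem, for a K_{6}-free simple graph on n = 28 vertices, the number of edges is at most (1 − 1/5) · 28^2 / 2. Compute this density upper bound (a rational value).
Turán density bound = (4/5) · 28^2/2 = 1568/5 ≈ 313.6

Turán's theorem: ex(n, K_{r+1}) is achieved by the complete r-partite Turán graph T(n, r) with parts as balanced as possible, and is at most (1 − 1/r) · n^2/2. For r = 5, n = 28: the density bound is (4/5) · 784/2 = 1568/5 ≈ 313.6. The integer-valued extremum is e(T(28, 5)) = 313, which is strictly less than the density bound 1568/5 since 5 ∤ 28 (the parts of T(28, 5) cannot all be equal).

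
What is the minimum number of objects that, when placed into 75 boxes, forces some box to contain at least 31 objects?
n = (31 − 1)·75 + 1 = 2251

By the generalised pigeonhole principle, to guarantee some box contains ≥ r objects we need more than (r − 1) · k objects total. Threshold: n = (r − 1) · k + 1. With r = 31 and k = 75: n = 30 · 75 + 1 = 2250 + 1 = 2251. For n = 2250 = 30 · 75, we can put exactly 30 objects in every box, avoiding 31 in any single one — so 2251 is tight.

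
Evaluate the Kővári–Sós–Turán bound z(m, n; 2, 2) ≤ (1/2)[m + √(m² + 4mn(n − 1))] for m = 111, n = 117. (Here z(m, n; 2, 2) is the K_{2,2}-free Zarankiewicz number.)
z(111, 117; 2, 2) ≤ (1/2)[111 + √(111² + 4·111·117·116)] = (1/2)[111 + √6038289] = 1284.1465

Kővári–Sós–Turán: let r_1, ..., r_111 be the row sums and z = Σ r_i the total number of 1s. Each pair of columns can share at most one row with both entries 1 (else a 2×2 all-ones block appears), so Σ_i C(r_i, 2) ≤ C(117, 2) = 6786. By convexity Σ_i C(r_i, 2) ≥ 111·C(z/111, 2) = z(z − 111)/(2·111), giving z² − 111z − 111·117·116 ≤ 0 and hence z ≤ (1/2)[111 + √(12321 + 4·1506492)] = (1/2)[111 + √6038289] ≈ (1/2)(111 + 2457.293) = 1284.1465.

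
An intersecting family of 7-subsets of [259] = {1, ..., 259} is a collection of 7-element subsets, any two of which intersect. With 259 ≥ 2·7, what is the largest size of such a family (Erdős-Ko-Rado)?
max |F| = C(258, 6) = 386326692928

The Erdős-Ko-Rado theorem states: for n ≥ 2k, an intersecting family of k-subsets of an n-element set has size at most C(n − 1, k − 1), with equality for 'star' families {A ⊆ [n] : |A| = k, i ∈ A} (fix an element i). For n = 259, k = 7: C(258, 6) = 386326692928.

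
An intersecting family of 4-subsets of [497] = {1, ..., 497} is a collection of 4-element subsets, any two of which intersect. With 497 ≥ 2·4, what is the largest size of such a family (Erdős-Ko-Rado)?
max |F| = C(496, 3) = 20214480

Erdős-Ko-Rado (1961): when n ≥ 2k, max |F| = C(n−1, k−1). The bound is attained by the star {A : i ∈ A} for any fixed i ∈ [n]. Here C(497−1, 4−1) = C(496, 3) = 20214480.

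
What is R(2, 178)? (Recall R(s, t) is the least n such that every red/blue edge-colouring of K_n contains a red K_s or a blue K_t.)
R(2, 178) = 178

R(2, k) = k for all k ≥ 2: in a 2-colouring of K_k, either some edge is red (a red K_2) or all edges are blue (a blue K_k). And K_{177} coloured all-blue has no blue K_178, so R(2, 178) > 177. Hence R(2, 178) = 178.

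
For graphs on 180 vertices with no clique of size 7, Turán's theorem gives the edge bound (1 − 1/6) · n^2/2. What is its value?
Turán density bound = (5/6) · 180^2/2 = 13500

Turán's theorem: ex(n, K_{r+1}) is achieved by the complete r-partite Turán graph T(n, r) with parts as balanced as possible, and is at most (1 − 1/r) · n^2/2. For r = 6, n = 180: the density bound is (5/6) · 32400/2 = 13500. Since 6 ∣ 180, the Turán graph T(180, 6) has parts of equal size 30, and its edge count e(T(180, 6)) = 13500 attains the density bound exactly.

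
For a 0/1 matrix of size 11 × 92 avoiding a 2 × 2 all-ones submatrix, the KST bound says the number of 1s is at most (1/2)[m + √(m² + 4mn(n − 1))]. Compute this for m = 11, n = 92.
z(11, 92; 2, 2) ≤ (1/2)[11 + √(11² + 4·11·92·91)] = (1/2)[11 + √368489] = 309.0165

Kővári–Sós–Turán: let r_1, ..., r_11 be the row sums and z = Σ r_i the total number of 1s. Each pair of columns can share at most one row with both entries 1 (else a 2×2 all-ones block appears), so Σ_i C(r_i, 2) ≤ C(92, 2) = 4186. By convexity Σ_i C(r_i, 2) ≥ 11·C(z/11, 2) = z(z − 11)/(2·11), giving z² − 11z − 11·92·91 ≤ 0 and hence z ≤ (1/2)[11 + √(121 + 4·92092)] = (1/2)[11 + √368489] ≈ (1/2)(11 + 607.0329) = 309.0165.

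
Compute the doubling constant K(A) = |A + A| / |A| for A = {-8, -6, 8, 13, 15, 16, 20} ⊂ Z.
K = |A + A| / |A| = 26/7

Enumerate A + A = {a + b : a, b ∈ A}. With |A| = 7, there are |A|^2 = 49 ordered sum pairs; collecting distinct values, A + A = {-16, -14, -12, 0, 2, 5, 7, 8, 9, 10, 12, 14, 16, 21, 23, 24, 26, 28, 29, 30, 31, 32, 33, 35, 36, 40}, so |A + A| = 26. Thus K = 26/7. For comparison, the minimum possible |A + A| over all 7-element sets is 2·7 − 1 = 13 (so min K = 13/7), attained only by arithmetic progressions.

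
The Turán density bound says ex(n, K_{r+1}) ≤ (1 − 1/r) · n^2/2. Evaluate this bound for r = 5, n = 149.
Turán density bound = (4/5) · 149^2/2 = 44402/5 ≈ 8880.4

Turán's theorem: ex(n, K_{r+1}) is achieved by the complete r-partite Turán graph T(n, r) with parts as balanced as possible, and is at most (1 − 1/r) · n^2/2. For r = 5, n = 149: the density bound is (4/5) · 22201/2 = 44402/5 ≈ 8880.4. The integer-valued extremum is e(T(149, 5)) = 8880, which is strictly less than the density bound 44402/5 since 5 ∤ 149 (the parts of T(149, 5) cannot all be equal).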